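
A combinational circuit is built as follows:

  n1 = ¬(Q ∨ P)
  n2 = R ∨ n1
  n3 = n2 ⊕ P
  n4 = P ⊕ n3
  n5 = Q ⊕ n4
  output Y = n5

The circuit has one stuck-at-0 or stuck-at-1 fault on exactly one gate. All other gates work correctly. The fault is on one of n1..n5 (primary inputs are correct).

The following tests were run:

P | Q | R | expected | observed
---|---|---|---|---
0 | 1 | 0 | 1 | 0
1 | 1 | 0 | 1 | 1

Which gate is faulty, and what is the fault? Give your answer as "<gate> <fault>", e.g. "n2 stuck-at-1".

Fault-free values for test 1 (P=0, Q=1, R=0): n1=0, n2=0, n3=0, n4=0, n5=1, giving Y=1. Observed 0.
Test 1: faults giving observed 0 are {n1 stuck-at-1, n2 stuck-at-1, n3 stuck-at-1, n4 stuck-at-1, n5 stuck-at-0}.
Test 2 (P=1, Q=1, R=0): fault-free n1=0, n2=0, n3=1, n4=0, n5=1 → 1; observed 1. Eliminates n1 stuck-at-1, n2 stuck-at-1, n4 stuck-at-1, n5 stuck-at-0.
Only n3 stuck-at-1 is consistent with every test.

n3 stuck-at-1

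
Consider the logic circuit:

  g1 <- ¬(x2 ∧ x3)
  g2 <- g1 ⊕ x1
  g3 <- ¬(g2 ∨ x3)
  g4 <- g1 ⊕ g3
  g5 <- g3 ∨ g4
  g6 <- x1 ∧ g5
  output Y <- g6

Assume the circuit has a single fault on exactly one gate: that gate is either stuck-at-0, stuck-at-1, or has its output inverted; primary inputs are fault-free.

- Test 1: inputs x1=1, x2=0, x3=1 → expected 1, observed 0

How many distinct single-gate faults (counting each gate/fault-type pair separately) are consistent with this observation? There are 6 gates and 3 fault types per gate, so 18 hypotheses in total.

Fault-free: g1=1, g2=0, g3=0, g4=1, g5=1, g6=1 → 1. Observed 0.
  g1: stuck-at-0, inverted output ✓; others ✗
  g2: none of the 3 fault types match ✗
  g3: none of the 3 fault types match ✗
  g4: stuck-at-0, inverted output ✓; others ✗
  g5: stuck-at-0, inverted output ✓; others ✗
  g6: stuck-at-0, inverted output ✓; others ✗
Consistent faults: {g1 stuck-at-0, g1 inverted output, g4 stuck-at-0, g4 inverted output, g5 stuck-at-0, g5 inverted output, g6 stuck-at-0, g6 inverted output} — 8 in all.

8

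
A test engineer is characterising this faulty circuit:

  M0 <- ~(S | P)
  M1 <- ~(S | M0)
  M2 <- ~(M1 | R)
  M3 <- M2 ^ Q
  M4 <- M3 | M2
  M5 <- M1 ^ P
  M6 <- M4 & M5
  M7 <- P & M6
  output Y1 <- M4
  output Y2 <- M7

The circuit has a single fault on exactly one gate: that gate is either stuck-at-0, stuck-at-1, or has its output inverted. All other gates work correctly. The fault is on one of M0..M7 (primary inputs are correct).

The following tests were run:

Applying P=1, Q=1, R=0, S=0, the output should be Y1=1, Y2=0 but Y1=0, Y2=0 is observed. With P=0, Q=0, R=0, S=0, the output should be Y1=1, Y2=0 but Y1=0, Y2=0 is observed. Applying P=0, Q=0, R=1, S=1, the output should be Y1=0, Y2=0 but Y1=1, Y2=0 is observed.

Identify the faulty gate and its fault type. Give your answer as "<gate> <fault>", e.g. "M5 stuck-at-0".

Fault-free values for test 1 (P=1, Q=1, R=0, S=0): M0=0, M1=1, M2=0, M3=1, M4=1, M5=0, M6=0, M7=0, giving Y1=1, Y2=0. Observed Y1=0, Y2=0.
Test 1: faults giving observed Y1=0, Y2=0 are {M3 stuck-at-0, M3 inverted output, M4 stuck-at-0, M4 inverted output}.
Test 2 (P=0, Q=0, R=0, S=0): fault-free M0=1, M1=0, M2=1, M3=1, M4=1, M5=0, M6=0, M7=0 → Y1=1, Y2=0; observed Y1=0, Y2=0. Eliminates M3 stuck-at-0, M3 inverted output.
Test 3 (P=0, Q=0, R=1, S=1): fault-free M0=0, M1=0, M2=0, M3=0, M4=0, M5=0, M6=0, M7=0 → Y1=0, Y2=0; observed Y1=1, Y2=0. Eliminates M4 stuck-at-0.
Only M4 inverted output is consistent with every test.

M4 inverted output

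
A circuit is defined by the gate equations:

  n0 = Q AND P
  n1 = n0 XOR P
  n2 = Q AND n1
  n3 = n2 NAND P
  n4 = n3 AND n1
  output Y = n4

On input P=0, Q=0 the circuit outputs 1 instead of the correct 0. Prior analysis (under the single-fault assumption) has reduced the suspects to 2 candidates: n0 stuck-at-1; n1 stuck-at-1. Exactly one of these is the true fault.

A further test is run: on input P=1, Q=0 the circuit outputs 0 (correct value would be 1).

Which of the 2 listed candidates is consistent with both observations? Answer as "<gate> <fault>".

n0 stuck-at-1

Evaluate each candidate on input P=1, Q=0:
  n0 stuck-at-1: n0=1 [stuck-at-1], n1=0, n2=0, n3=1, n4=0 → 0 — matches
  n1 stuck-at-1: n0=0, n1=1 [stuck-at-1], n2=0, n3=1, n4=1 → 1 — eliminated
Only n0 stuck-at-1 reproduces the observed 0.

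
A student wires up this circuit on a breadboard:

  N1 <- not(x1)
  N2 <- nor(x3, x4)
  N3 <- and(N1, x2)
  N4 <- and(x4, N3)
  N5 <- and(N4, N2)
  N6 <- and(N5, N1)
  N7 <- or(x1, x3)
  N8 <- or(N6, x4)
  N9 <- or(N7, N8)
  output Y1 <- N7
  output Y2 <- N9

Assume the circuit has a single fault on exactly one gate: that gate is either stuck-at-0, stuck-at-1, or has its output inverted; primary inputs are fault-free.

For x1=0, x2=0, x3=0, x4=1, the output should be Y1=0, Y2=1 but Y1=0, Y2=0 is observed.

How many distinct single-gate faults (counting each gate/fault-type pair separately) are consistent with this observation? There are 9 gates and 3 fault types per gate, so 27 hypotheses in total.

Fault-free: N1=1, N2=0, N3=0, N4=0, N5=0, N6=0, N7=0, N8=1, N9=1 → Y1=0, Y2=1. Observed Y1=0, Y2=0.
  N1: none of the 3 fault types match ✗
  N2: none of the 3 fault types match ✗
  N3: none of the 3 fault types match ✗
  N4: none of the 3 fault types match ✗
  N5: none of the 3 fault types match ✗
  N6: none of the 3 fault types match ✗
  N7: none of the 3 fault types match ✗
  N8: stuck-at-0, inverted output ✓; others ✗
  N9: stuck-at-0, inverted output ✓; others ✗
Consistent faults: {N8 stuck-at-0, N8 inverted output, N9 stuck-at-0, N9 inverted output} — 4 in all.

4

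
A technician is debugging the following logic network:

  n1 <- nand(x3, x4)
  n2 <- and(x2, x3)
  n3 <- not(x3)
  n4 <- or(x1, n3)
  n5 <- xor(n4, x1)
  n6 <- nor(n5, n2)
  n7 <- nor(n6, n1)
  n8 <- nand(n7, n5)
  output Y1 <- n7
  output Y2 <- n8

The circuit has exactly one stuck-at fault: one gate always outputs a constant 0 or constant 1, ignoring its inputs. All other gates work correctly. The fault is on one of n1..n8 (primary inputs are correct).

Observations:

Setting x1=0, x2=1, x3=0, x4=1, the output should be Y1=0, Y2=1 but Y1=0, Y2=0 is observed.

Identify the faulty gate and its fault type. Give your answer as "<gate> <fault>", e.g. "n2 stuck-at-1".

n8 stuck-at-0

Fault-free values for test 1 (x1=0, x2=1, x3=0, x4=1): n1=1, n2=0, n3=1, n4=1, n5=1, n6=0, n7=0, n8=1, giving Y1=0, Y2=1. Observed Y1=0, Y2=0.
Test 1: faults giving observed Y1=0, Y2=0 are {n8 stuck-at-0}.
Only n8 stuck-at-0 is consistent with every test.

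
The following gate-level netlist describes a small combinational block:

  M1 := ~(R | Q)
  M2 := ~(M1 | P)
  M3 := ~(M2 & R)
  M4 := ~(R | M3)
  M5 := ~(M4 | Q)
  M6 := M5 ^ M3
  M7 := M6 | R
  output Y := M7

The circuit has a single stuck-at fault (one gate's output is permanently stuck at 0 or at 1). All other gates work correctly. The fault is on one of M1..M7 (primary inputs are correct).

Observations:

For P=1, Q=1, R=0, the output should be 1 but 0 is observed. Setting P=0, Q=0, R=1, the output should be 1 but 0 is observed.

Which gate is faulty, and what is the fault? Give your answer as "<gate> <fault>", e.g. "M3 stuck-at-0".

Fault-free values for test 1 (P=1, Q=1, R=0): M1=0, M2=0, M3=1, M4=0, M5=0, M6=1, M7=1, giving Y=1. Observed 0.
Test 1: faults giving observed 0 are {M3 stuck-at-0, M5 stuck-at-1, M6 stuck-at-0, M7 stuck-at-0}.
Test 2 (P=0, Q=0, R=1): fault-free M1=0, M2=1, M3=0, M4=0, M5=1, M6=1, M7=1 → 1; observed 0. Eliminates M3 stuck-at-0, M5 stuck-at-1, M6 stuck-at-0.
Only M7 stuck-at-0 is consistent with every test.

M7 stuck-at-0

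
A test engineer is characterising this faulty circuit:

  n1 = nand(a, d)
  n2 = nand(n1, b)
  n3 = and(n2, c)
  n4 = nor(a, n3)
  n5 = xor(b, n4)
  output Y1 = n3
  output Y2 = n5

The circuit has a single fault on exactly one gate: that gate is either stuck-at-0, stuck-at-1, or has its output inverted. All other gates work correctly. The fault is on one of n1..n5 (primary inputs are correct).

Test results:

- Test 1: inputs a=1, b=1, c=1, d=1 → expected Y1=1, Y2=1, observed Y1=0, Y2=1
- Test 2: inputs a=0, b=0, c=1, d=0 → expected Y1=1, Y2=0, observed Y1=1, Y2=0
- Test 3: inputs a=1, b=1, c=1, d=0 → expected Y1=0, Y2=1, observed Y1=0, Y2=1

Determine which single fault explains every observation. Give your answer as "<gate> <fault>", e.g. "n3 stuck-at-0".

n1 stuck-at-1

Fault-free values for test 1 (a=1, b=1, c=1, d=1): n1=0, n2=1, n3=1, n4=0, n5=1, giving Y1=1, Y2=1. Observed Y1=0, Y2=1.
Test 1: faults giving observed Y1=0, Y2=1 are {n1 stuck-at-1, n1 inverted output, n2 stuck-at-0, n2 inverted output, n3 stuck-at-0, n3 inverted output}.
Test 2 (a=0, b=0, c=1, d=0): fault-free n1=1, n2=1, n3=1, n4=0, n5=0 → Y1=1, Y2=0; observed Y1=1, Y2=0. Eliminates n2 stuck-at-0, n2 inverted output, n3 stuck-at-0, n3 inverted output.
Test 3 (a=1, b=1, c=1, d=0): fault-free n1=1, n2=0, n3=0, n4=0, n5=1 → Y1=0, Y2=1; observed Y1=0, Y2=1. Eliminates n1 inverted output.
Only n1 stuck-at-1 is consistent with every test.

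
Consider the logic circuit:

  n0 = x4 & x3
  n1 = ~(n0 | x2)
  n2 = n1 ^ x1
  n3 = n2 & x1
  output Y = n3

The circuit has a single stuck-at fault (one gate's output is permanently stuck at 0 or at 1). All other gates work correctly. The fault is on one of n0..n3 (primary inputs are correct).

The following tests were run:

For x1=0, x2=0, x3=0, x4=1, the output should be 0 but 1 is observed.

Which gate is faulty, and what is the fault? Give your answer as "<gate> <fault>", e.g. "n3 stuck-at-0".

n3 stuck-at-1

Fault-free values for test 1 (x1=0, x2=0, x3=0, x4=1): n0=0, n1=1, n2=1, n3=0, giving Y=0. Observed 1.
Test 1: faults giving observed 1 are {n3 stuck-at-1}.
Only n3 stuck-at-1 is consistent with every test.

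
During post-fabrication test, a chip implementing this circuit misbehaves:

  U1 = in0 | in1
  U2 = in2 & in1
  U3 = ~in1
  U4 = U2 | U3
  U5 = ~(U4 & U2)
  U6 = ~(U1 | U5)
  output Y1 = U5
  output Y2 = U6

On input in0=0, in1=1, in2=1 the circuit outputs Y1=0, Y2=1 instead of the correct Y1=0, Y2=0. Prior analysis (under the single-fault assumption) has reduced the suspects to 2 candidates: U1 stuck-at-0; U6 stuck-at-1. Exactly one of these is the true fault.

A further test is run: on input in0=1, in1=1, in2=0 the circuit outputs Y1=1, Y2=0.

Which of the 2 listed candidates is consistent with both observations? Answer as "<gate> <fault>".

Evaluate each candidate on input in0=1, in1=1, in2=0:
  U1 stuck-at-0: U1=0 [stuck-at-0], U2=0, U3=0, U4=0, U5=1, U6=0 → Y1=1, Y2=0 — matches
  U6 stuck-at-1: U1=1, U2=0, U3=0, U4=0, U5=1, U6=1 [stuck-at-1] → Y1=1, Y2=1 — eliminated
Only U1 stuck-at-0 reproduces the observed Y1=1, Y2=0.

U1 stuck-at-0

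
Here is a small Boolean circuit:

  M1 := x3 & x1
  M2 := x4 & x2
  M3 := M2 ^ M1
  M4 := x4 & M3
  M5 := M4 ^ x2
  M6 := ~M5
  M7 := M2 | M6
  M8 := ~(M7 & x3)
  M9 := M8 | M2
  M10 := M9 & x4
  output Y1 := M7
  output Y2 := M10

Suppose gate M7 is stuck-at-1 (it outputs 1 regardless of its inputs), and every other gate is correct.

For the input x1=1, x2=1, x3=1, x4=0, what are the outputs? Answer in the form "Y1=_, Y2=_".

Propagate with M7 forced: M1=1, M2=0, M3=1, M4=0, M5=1, M6=0, M7=1 [stuck-at-1], M8=0, M9=0, M10=0.
So the outputs are Y1=1, Y2=0. (Without the fault they would be Y1=0, Y2=0.)

Y1=1, Y2=0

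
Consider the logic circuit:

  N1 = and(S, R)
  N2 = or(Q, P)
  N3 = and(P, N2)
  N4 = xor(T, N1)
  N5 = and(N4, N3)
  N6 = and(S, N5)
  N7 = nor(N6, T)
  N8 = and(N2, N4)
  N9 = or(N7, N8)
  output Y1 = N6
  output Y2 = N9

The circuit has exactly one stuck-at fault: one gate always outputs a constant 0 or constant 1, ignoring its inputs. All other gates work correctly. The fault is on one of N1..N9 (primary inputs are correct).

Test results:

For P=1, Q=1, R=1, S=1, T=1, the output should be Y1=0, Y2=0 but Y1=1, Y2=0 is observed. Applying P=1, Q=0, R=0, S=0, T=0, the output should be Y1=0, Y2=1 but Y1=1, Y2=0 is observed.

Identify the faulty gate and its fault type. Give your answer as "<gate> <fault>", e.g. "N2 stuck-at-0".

N6 stuck-at-1

Fault-free values for test 1 (P=1, Q=1, R=1, S=1, T=1): N1=1, N2=1, N3=1, N4=0, N5=0, N6=0, N7=0, N8=0, N9=0, giving Y1=0, Y2=0. Observed Y1=1, Y2=0.
Test 1: faults giving observed Y1=1, Y2=0 are {N5 stuck-at-1, N6 stuck-at-1}.
Test 2 (P=1, Q=0, R=0, S=0, T=0): fault-free N1=0, N2=1, N3=1, N4=0, N5=0, N6=0, N7=1, N8=0, N9=1 → Y1=0, Y2=1; observed Y1=1, Y2=0. Eliminates N5 stuck-at-1.
Only N6 stuck-at-1 is consistent with every test.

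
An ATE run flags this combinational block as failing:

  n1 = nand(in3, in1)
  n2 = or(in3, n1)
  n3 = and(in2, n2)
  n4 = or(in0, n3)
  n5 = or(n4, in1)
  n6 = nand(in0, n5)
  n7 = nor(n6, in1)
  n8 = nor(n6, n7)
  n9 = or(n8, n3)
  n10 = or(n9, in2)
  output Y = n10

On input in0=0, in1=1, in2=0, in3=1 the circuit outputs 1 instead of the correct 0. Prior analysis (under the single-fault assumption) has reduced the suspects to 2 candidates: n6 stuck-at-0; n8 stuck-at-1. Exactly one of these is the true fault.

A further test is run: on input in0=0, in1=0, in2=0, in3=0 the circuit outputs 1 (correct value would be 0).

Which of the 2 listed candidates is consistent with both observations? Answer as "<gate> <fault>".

Evaluate each candidate on input in0=0, in1=0, in2=0, in3=0:
  n6 stuck-at-0: n1=1, n2=1, n3=0, n4=0, n5=0, n6=0 [stuck-at-0], n7=1, n8=0, n9=0, n10=0 → 0 — eliminated
  n8 stuck-at-1: n1=1, n2=1, n3=0, n4=0, n5=0, n6=1, n7=0, n8=1 [stuck-at-1], n9=1, n10=1 → 1 — matches
Only n8 stuck-at-1 reproduces the observed 1.

n8 stuck-at-1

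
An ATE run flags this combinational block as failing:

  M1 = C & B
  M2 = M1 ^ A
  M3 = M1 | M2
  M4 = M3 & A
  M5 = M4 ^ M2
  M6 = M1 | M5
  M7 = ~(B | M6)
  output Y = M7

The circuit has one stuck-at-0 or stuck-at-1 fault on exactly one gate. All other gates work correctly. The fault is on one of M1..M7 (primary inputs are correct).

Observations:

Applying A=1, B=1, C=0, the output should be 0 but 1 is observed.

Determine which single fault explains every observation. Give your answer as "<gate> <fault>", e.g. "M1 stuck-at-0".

Fault-free values for test 1 (A=1, B=1, C=0): M1=0, M2=1, M3=1, M4=1, M5=0, M6=0, M7=0, giving Y=0. Observed 1.
Test 1: faults giving observed 1 are {M7 stuck-at-1}.
Only M7 stuck-at-1 is consistent with every test.

M7 stuck-at-1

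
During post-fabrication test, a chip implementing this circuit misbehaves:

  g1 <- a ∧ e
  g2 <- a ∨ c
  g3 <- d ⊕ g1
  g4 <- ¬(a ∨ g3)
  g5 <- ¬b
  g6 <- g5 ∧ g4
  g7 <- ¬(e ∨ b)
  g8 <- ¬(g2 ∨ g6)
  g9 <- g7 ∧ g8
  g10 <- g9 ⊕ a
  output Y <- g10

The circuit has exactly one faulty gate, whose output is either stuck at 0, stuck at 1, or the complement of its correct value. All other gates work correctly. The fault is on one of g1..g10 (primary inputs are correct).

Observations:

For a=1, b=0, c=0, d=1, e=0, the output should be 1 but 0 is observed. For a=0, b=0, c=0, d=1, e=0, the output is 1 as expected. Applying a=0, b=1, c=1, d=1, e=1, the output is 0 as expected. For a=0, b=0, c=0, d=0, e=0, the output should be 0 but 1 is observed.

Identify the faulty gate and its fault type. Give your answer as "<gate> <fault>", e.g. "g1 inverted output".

Fault-free values for test 1 (a=1, b=0, c=0, d=1, e=0): g1=0, g2=1, g3=1, g4=0, g5=1, g6=0, g7=1, g8=0, g9=0, g10=1, giving Y=1. Observed 0.
Test 1: faults giving observed 0 are {g2 stuck-at-0, g2 inverted output, g8 stuck-at-1, g8 inverted output, g9 stuck-at-1, g9 inverted output, g10 stuck-at-0, g10 inverted output}.
Test 2 (a=0, b=0, c=0, d=1, e=0): fault-free g1=0, g2=0, g3=1, g4=0, g5=1, g6=0, g7=1, g8=1, g9=1, g10=1 → 1; observed 1. Eliminates g2 inverted output, g8 inverted output, g9 inverted output, g10 stuck-at-0, g10 inverted output.
Test 3 (a=0, b=1, c=1, d=1, e=1): fault-free g1=0, g2=1, g3=1, g4=0, g5=0, g6=0, g7=0, g8=0, g9=0, g10=0 → 0; observed 0. Eliminates g9 stuck-at-1.
Test 4 (a=0, b=0, c=0, d=0, e=0): fault-free g1=0, g2=0, g3=0, g4=1, g5=1, g6=1, g7=1, g8=0, g9=0, g10=0 → 0; observed 1. Eliminates g2 stuck-at-0.
Only g8 stuck-at-1 is consistent with every test.

g8 stuck-at-1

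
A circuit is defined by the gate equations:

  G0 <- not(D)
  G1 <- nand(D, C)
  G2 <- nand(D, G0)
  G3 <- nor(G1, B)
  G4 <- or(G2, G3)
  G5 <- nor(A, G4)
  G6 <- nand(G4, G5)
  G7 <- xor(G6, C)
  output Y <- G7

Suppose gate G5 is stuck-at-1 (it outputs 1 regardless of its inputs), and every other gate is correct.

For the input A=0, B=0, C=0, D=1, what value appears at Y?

0

Propagate with G5 forced: G0=0, G1=1, G2=1, G3=0, G4=1, G5=1 [stuck-at-1], G6=0, G7=0.
So Y = 0. (Without the fault it would be 1.)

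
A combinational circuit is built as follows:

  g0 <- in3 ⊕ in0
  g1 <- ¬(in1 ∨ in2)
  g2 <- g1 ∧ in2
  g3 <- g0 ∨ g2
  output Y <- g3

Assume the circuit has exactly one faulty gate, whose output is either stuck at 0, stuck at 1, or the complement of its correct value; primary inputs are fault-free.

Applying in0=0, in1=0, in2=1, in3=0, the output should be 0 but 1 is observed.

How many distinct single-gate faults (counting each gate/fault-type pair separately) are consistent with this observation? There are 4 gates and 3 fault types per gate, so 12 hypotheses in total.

Fault-free: g0=0, g1=0, g2=0, g3=0 → 0. Observed 1.
  g0 stuck-at-0: output 0 ✗
  g0 stuck-at-1: output 1 ✓
  g0 inverted output: output 1 ✓
  g1 stuck-at-0: output 0 ✗
  g1 stuck-at-1: output 1 ✓
  g1 inverted output: output 1 ✓
  g2 stuck-at-0: output 0 ✗
  g2 stuck-at-1: output 1 ✓
  g2 inverted output: output 1 ✓
  g3 stuck-at-0: output 0 ✗
  g3 stuck-at-1: output 1 ✓
  g3 inverted output: output 1 ✓
Consistent faults: {g0 stuck-at-1, g0 inverted output, g1 stuck-at-1, g1 inverted output, g2 stuck-at-1, g2 inverted output, g3 stuck-at-1, g3 inverted output} — 8 in all.

8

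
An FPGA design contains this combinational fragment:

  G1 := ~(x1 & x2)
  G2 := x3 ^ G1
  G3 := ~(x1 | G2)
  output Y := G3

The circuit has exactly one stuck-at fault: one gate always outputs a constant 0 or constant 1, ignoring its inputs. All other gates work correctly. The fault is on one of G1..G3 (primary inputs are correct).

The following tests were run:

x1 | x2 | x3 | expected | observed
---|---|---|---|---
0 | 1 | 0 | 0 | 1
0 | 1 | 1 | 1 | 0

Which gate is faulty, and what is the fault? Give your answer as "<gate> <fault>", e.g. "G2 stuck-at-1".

G1 stuck-at-0

Fault-free values for test 1 (x1=0, x2=1, x3=0): G1=1, G2=1, G3=0, giving Y=0. Observed 1.
Test 1: faults giving observed 1 are {G1 stuck-at-0, G2 stuck-at-0, G3 stuck-at-1}.
Test 2 (x1=0, x2=1, x3=1): fault-free G1=1, G2=0, G3=1 → 1; observed 0. Eliminates G2 stuck-at-0, G3 stuck-at-1.
Only G1 stuck-at-0 is consistent with every test.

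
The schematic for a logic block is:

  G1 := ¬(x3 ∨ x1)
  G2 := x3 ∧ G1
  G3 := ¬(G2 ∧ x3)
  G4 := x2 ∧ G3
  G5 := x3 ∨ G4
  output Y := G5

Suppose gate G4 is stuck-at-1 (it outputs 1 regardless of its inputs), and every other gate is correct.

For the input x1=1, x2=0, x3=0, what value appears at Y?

1

Propagate with G4 forced: G1=0, G2=0, G3=1, G4=1 [stuck-at-1], G5=1.
So Y = 1. (Without the fault it would be 0.)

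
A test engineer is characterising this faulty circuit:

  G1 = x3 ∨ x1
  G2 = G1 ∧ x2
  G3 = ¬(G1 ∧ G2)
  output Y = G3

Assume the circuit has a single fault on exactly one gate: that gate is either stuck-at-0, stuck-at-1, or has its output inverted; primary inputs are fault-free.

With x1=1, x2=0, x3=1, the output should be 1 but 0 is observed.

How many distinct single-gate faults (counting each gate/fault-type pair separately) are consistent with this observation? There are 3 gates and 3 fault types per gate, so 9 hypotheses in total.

Fault-free: G1=1, G2=0, G3=1 → 1. Observed 0.
  G1 stuck-at-0: output 1 ✗
  G1 stuck-at-1: output 1 ✗
  G1 inverted output: output 1 ✗
  G2 stuck-at-0: output 1 ✗
  G2 stuck-at-1: output 0 ✓
  G2 inverted output: output 0 ✓
  G3 stuck-at-0: output 0 ✓
  G3 stuck-at-1: output 1 ✗
  G3 inverted output: output 0 ✓
Consistent faults: {G2 stuck-at-1, G2 inverted output, G3 stuck-at-0, G3 inverted output} — 4 in all.

4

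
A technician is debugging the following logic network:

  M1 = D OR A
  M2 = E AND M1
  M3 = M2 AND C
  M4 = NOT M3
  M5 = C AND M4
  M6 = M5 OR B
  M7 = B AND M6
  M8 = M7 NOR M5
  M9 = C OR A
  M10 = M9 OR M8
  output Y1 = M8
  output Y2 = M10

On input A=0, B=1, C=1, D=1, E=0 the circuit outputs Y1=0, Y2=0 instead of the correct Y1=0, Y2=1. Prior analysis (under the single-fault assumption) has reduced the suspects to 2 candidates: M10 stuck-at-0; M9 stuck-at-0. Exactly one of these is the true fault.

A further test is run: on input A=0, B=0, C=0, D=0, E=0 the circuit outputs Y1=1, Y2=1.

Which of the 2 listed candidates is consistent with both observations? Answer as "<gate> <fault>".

M9 stuck-at-0

Evaluate each candidate on input A=0, B=0, C=0, D=0, E=0:
  M10 stuck-at-0: M1=0, M2=0, M3=0, M4=1, M5=0, M6=0, M7=0, M8=1, M9=0, M10=0 [stuck-at-0] → Y1=1, Y2=0 — eliminated
  M9 stuck-at-0: M1=0, M2=0, M3=0, M4=1, M5=0, M6=0, M7=0, M8=1, M9=0 [stuck-at-0], M10=1 → Y1=1, Y2=1 — matches
Only M9 stuck-at-0 reproduces the observed Y1=1, Y2=1.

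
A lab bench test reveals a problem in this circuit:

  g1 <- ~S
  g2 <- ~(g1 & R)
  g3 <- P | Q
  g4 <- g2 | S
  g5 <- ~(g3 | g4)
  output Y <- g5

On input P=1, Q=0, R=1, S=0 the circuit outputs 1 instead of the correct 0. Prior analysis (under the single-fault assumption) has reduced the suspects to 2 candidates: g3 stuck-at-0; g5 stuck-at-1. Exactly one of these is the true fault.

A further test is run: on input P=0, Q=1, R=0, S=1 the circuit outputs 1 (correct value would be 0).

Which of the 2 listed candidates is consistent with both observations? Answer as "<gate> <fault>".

Evaluate each candidate on input P=0, Q=1, R=0, S=1:
  g3 stuck-at-0: g1=0, g2=1, g3=0 [stuck-at-0], g4=1, g5=0 → 0 — eliminated
  g5 stuck-at-1: g1=0, g2=1, g3=1, g4=1, g5=1 [stuck-at-1] → 1 — matches
Only g5 stuck-at-1 reproduces the observed 1.

g5 stuck-at-1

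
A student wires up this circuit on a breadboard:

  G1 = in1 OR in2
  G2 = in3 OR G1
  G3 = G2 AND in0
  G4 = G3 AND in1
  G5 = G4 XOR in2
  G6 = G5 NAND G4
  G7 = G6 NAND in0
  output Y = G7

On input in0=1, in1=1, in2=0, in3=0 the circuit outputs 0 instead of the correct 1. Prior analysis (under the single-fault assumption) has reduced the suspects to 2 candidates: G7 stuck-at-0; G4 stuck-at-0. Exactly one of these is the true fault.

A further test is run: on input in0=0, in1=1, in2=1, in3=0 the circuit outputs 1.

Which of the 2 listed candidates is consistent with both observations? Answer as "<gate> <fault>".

G4 stuck-at-0

Evaluate each candidate on input in0=0, in1=1, in2=1, in3=0:
  G7 stuck-at-0: G1=1, G2=1, G3=0, G4=0, G5=1, G6=1, G7=0 [stuck-at-0] → 0 — eliminated
  G4 stuck-at-0: G1=1, G2=1, G3=0, G4=0 [stuck-at-0], G5=1, G6=1, G7=1 → 1 — matches
Only G4 stuck-at-0 reproduces the observed 1.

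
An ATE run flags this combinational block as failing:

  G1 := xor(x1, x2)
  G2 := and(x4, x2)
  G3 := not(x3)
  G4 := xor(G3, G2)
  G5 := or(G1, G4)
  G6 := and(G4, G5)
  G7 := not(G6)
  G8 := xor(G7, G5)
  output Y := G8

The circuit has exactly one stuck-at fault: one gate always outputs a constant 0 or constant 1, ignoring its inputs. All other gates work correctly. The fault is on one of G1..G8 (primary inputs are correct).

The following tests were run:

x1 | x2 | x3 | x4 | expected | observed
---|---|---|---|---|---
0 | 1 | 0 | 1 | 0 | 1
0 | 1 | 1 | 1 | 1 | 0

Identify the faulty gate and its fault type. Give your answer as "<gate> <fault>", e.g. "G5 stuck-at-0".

G2 stuck-at-0

Fault-free values for test 1 (x1=0, x2=1, x3=0, x4=1): G1=1, G2=1, G3=1, G4=0, G5=1, G6=0, G7=1, G8=0, giving Y=0. Observed 1.
Test 1: faults giving observed 1 are {G1 stuck-at-0, G2 stuck-at-0, G3 stuck-at-0, G4 stuck-at-1, G5 stuck-at-0, G6 stuck-at-1, G7 stuck-at-0, G8 stuck-at-1}.
Test 2 (x1=0, x2=1, x3=1, x4=1): fault-free G1=1, G2=1, G3=0, G4=1, G5=1, G6=1, G7=0, G8=1 → 1; observed 0. Eliminates G1 stuck-at-0, G3 stuck-at-0, G4 stuck-at-1, G5 stuck-at-0, G6 stuck-at-1, G7 stuck-at-0, G8 stuck-at-1.
Only G2 stuck-at-0 is consistent with every test.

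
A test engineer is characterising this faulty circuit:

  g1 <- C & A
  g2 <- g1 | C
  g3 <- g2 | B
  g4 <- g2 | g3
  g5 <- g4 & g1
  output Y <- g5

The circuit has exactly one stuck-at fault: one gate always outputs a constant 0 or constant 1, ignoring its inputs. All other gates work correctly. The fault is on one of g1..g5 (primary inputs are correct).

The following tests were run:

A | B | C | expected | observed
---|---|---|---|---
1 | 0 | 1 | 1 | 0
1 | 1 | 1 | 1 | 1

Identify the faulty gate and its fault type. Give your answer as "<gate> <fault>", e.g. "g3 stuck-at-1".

g2 stuck-at-0

Fault-free values for test 1 (A=1, B=0, C=1): g1=1, g2=1, g3=1, g4=1, g5=1, giving Y=1. Observed 0.
Test 1: faults giving observed 0 are {g1 stuck-at-0, g2 stuck-at-0, g4 stuck-at-0, g5 stuck-at-0}.
Test 2 (A=1, B=1, C=1): fault-free g1=1, g2=1, g3=1, g4=1, g5=1 → 1; observed 1. Eliminates g1 stuck-at-0, g4 stuck-at-0, g5 stuck-at-0.
Only g2 stuck-at-0 is consistent with every test.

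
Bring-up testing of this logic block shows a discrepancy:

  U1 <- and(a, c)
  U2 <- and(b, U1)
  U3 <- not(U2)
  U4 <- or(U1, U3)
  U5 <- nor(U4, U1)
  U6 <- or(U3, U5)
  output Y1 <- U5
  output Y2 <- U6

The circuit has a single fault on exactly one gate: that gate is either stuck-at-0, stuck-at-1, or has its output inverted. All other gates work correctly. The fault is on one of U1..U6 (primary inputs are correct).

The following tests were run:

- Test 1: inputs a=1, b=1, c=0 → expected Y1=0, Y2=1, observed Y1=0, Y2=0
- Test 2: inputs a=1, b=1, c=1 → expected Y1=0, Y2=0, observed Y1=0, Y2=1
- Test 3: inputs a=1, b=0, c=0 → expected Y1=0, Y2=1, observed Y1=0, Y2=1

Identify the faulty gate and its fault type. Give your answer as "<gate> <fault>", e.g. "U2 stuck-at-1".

U1 inverted output

Fault-free values for test 1 (a=1, b=1, c=0): U1=0, U2=0, U3=1, U4=1, U5=0, U6=1, giving Y1=0, Y2=1. Observed Y1=0, Y2=0.
Test 1: faults giving observed Y1=0, Y2=0 are {U1 stuck-at-1, U1 inverted output, U6 stuck-at-0, U6 inverted output}.
Test 2 (a=1, b=1, c=1): fault-free U1=1, U2=1, U3=0, U4=1, U5=0, U6=0 → Y1=0, Y2=0; observed Y1=0, Y2=1. Eliminates U1 stuck-at-1, U6 stuck-at-0.
Test 3 (a=1, b=0, c=0): fault-free U1=0, U2=0, U3=1, U4=1, U5=0, U6=1 → Y1=0, Y2=1; observed Y1=0, Y2=1. Eliminates U6 inverted output.
Only U1 inverted output is consistent with every test.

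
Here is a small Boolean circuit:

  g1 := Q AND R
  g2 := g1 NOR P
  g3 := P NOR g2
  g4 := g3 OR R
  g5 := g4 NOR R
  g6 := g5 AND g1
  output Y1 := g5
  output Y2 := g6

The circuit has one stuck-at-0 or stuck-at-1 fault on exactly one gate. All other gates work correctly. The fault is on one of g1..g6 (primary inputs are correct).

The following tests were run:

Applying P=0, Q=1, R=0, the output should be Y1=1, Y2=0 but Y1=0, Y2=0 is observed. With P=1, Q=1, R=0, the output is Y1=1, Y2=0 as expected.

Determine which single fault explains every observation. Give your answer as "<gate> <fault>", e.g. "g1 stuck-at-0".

Fault-free values for test 1 (P=0, Q=1, R=0): g1=0, g2=1, g3=0, g4=0, g5=1, g6=0, giving Y1=1, Y2=0. Observed Y1=0, Y2=0.
Test 1: faults giving observed Y1=0, Y2=0 are {g1 stuck-at-1, g2 stuck-at-0, g3 stuck-at-1, g4 stuck-at-1, g5 stuck-at-0}.
Test 2 (P=1, Q=1, R=0): fault-free g1=0, g2=0, g3=0, g4=0, g5=1, g6=0 → Y1=1, Y2=0; observed Y1=1, Y2=0. Eliminates g1 stuck-at-1, g3 stuck-at-1, g4 stuck-at-1, g5 stuck-at-0.
Only g2 stuck-at-0 is consistent with every test.

g2 stuck-at-0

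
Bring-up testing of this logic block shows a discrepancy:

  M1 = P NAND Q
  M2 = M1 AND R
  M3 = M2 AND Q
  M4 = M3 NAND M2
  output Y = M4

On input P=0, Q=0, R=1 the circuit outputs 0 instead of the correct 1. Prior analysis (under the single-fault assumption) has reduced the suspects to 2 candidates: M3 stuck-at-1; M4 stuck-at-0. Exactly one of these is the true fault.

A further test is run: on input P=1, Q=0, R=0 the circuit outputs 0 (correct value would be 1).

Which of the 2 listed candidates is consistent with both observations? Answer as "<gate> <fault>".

Evaluate each candidate on input P=1, Q=0, R=0:
  M3 stuck-at-1: M1=1, M2=0, M3=1 [stuck-at-1], M4=1 → 1 — eliminated
  M4 stuck-at-0: M1=1, M2=0, M3=0, M4=0 [stuck-at-0] → 0 — matches
Only M4 stuck-at-0 reproduces the observed 0.

M4 stuck-at-0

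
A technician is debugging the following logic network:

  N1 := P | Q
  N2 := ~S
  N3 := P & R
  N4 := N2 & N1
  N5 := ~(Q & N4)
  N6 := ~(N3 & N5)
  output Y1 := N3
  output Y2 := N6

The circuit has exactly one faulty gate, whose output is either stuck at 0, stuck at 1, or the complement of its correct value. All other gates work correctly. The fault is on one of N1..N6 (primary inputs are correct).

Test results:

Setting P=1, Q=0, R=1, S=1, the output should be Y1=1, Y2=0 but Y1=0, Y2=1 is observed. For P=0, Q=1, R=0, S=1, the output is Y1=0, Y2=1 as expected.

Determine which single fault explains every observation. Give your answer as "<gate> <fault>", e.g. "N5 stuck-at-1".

Fault-free values for test 1 (P=1, Q=0, R=1, S=1): N1=1, N2=0, N3=1, N4=0, N5=1, N6=0, giving Y1=1, Y2=0. Observed Y1=0, Y2=1.
Test 1: faults giving observed Y1=0, Y2=1 are {N3 stuck-at-0, N3 inverted output}.
Test 2 (P=0, Q=1, R=0, S=1): fault-free N1=1, N2=0, N3=0, N4=0, N5=1, N6=1 → Y1=0, Y2=1; observed Y1=0, Y2=1. Eliminates N3 inverted output.
Only N3 stuck-at-0 is consistent with every test.

N3 stuck-at-0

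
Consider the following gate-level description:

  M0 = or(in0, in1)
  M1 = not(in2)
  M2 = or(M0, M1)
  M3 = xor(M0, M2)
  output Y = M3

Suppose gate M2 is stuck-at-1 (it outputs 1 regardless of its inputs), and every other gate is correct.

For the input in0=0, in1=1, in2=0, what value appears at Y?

0

Propagate with M2 forced: M0=1, M1=1, M2=1 [stuck-at-1], M3=0.
So Y = 0. (Same as the fault-free value — the fault is masked on this input.)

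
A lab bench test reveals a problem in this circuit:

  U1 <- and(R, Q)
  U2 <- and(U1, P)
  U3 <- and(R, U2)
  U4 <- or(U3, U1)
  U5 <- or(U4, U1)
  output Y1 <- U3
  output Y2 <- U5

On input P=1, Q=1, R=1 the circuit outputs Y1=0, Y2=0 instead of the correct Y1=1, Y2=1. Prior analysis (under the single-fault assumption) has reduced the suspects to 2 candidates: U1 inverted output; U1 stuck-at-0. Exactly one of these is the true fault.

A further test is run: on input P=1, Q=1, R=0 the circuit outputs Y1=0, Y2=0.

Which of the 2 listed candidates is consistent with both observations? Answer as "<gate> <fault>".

Evaluate each candidate on input P=1, Q=1, R=0:
  U1 inverted output: U1=1 [inverted output], U2=1, U3=0, U4=1, U5=1 → Y1=0, Y2=1 — eliminated
  U1 stuck-at-0: U1=0 [stuck-at-0], U2=0, U3=0, U4=0, U5=0 → Y1=0, Y2=0 — matches
Only U1 stuck-at-0 reproduces the observed Y1=0, Y2=0.

U1 stuck-at-0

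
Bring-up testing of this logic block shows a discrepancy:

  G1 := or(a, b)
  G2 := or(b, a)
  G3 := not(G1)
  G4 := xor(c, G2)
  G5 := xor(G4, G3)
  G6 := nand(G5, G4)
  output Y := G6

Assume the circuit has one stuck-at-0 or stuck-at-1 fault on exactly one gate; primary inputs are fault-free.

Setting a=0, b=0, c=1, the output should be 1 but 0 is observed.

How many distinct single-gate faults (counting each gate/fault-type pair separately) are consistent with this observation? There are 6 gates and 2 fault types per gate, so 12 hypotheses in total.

4

Fault-free: G1=0, G2=0, G3=1, G4=1, G5=0, G6=1 → 1. Observed 0.
  G1 stuck-at-0: output 1 ✗
  G1 stuck-at-1: output 0 ✓
  G2 stuck-at-0: output 1 ✗
  G2 stuck-at-1: output 1 ✗
  G3 stuck-at-0: output 0 ✓
  G3 stuck-at-1: output 1 ✗
  G4 stuck-at-0: output 1 ✗
  G4 stuck-at-1: output 1 ✗
  G5 stuck-at-0: output 1 ✗
  G5 stuck-at-1: output 0 ✓
  G6 stuck-at-0: output 0 ✓
  G6 stuck-at-1: output 1 ✗
Consistent faults: {G1 stuck-at-1, G3 stuck-at-0, G5 stuck-at-1, G6 stuck-at-0} — 4 in all.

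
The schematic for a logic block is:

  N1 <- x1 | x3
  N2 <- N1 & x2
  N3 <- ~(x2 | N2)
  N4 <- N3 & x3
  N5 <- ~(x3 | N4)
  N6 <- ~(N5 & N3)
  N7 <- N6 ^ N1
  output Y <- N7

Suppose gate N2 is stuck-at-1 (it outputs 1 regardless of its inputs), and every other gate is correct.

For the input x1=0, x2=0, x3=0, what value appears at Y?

1

Propagate with N2 forced: N1=0, N2=1 [stuck-at-1], N3=0, N4=0, N5=1, N6=1, N7=1.
So Y = 1. (Without the fault it would be 0.)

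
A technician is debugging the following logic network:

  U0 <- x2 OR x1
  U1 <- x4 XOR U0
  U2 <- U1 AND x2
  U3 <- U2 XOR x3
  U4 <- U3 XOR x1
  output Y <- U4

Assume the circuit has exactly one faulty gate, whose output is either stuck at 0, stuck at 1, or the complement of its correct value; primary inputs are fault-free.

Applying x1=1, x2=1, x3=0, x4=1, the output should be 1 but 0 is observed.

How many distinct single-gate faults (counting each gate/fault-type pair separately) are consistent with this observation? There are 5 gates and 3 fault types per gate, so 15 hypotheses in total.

Fault-free: U0=1, U1=0, U2=0, U3=0, U4=1 → 1. Observed 0.
  U0: stuck-at-0, inverted output ✓; others ✗
  U1: stuck-at-1, inverted output ✓; others ✗
  U2: stuck-at-1, inverted output ✓; others ✗
  U3: stuck-at-1, inverted output ✓; others ✗
  U4: stuck-at-0, inverted output ✓; others ✗
Consistent faults: {U0 stuck-at-0, U0 inverted output, U1 stuck-at-1, U1 inverted output, U2 stuck-at-1, U2 inverted output, U3 stuck-at-1, U3 inverted output, U4 stuck-at-0, U4 inverted output} — 10 in all.

10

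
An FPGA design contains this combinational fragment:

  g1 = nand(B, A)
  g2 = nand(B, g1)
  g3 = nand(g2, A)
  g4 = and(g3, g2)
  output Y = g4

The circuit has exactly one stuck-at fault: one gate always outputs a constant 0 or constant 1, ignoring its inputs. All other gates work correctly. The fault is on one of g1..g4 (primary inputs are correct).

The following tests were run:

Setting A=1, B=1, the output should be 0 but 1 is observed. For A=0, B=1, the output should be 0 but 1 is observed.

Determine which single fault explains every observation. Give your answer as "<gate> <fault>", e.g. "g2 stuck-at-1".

g4 stuck-at-1

Fault-free values for test 1 (A=1, B=1): g1=0, g2=1, g3=0, g4=0, giving Y=0. Observed 1.
Test 1: faults giving observed 1 are {g3 stuck-at-1, g4 stuck-at-1}.
Test 2 (A=0, B=1): fault-free g1=1, g2=0, g3=1, g4=0 → 0; observed 1. Eliminates g3 stuck-at-1.
Only g4 stuck-at-1 is consistent with every test.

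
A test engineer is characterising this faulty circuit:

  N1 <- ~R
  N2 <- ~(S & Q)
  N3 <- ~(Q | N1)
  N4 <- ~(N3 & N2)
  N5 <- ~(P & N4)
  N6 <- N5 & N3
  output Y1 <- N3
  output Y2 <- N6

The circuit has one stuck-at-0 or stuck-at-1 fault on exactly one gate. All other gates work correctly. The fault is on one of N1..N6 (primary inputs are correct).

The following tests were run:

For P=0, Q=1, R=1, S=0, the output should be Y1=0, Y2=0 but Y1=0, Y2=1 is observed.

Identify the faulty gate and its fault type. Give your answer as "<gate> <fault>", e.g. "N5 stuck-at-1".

Fault-free values for test 1 (P=0, Q=1, R=1, S=0): N1=0, N2=1, N3=0, N4=1, N5=1, N6=0, giving Y1=0, Y2=0. Observed Y1=0, Y2=1.
Test 1: faults giving observed Y1=0, Y2=1 are {N6 stuck-at-1}.
Only N6 stuck-at-1 is consistent with every test.

N6 stuck-at-1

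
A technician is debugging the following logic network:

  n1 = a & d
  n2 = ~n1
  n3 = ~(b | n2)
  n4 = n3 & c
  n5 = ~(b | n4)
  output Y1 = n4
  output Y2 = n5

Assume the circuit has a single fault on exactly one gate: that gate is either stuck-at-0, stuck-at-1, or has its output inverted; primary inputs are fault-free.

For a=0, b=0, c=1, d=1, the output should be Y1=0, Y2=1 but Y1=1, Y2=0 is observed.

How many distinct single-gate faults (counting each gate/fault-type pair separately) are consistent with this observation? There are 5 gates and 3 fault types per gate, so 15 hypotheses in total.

8

Fault-free: n1=0, n2=1, n3=0, n4=0, n5=1 → Y1=0, Y2=1. Observed Y1=1, Y2=0.
  n1: stuck-at-1, inverted output ✓; others ✗
  n2: stuck-at-0, inverted output ✓; others ✗
  n3: stuck-at-1, inverted output ✓; others ✗
  n4: stuck-at-1, inverted output ✓; others ✗
  n5: none of the 3 fault types match ✗
Consistent faults: {n1 stuck-at-1, n1 inverted output, n2 stuck-at-0, n2 inverted output, n3 stuck-at-1, n3 inverted output, n4 stuck-at-1, n4 inverted output} — 8 in all.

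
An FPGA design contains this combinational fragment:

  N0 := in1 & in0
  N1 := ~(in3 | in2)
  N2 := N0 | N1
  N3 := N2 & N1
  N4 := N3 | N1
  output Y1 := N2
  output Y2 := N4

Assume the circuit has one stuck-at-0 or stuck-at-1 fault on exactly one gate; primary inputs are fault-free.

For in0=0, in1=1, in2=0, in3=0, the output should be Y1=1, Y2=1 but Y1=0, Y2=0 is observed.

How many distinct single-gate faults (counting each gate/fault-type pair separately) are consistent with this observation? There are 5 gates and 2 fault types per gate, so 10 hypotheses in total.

Fault-free: N0=0, N1=1, N2=1, N3=1, N4=1 → Y1=1, Y2=1. Observed Y1=0, Y2=0.
  N0 stuck-at-0: output Y1=1, Y2=1 ✗
  N0 stuck-at-1: output Y1=1, Y2=1 ✗
  N1 stuck-at-0: output Y1=0, Y2=0 ✓
  N1 stuck-at-1: output Y1=1, Y2=1 ✗
  N2 stuck-at-0: output Y1=0, Y2=1 ✗
  N2 stuck-at-1: output Y1=1, Y2=1 ✗
  N3 stuck-at-0: output Y1=1, Y2=1 ✗
  N3 stuck-at-1: output Y1=1, Y2=1 ✗
  N4 stuck-at-0: output Y1=1, Y2=0 ✗
  N4 stuck-at-1: output Y1=1, Y2=1 ✗
Consistent faults: {N1 stuck-at-0} — 1 in all.

1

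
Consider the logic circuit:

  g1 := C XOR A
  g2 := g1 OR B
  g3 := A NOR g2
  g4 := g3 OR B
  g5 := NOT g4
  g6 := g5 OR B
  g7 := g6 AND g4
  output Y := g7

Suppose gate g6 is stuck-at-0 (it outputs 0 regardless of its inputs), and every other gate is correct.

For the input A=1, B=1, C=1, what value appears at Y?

0

Propagate with g6 forced: g1=0, g2=1, g3=0, g4=1, g5=0, g6=0 [stuck-at-0], g7=0.
So Y = 0. (Without the fault it would be 1.)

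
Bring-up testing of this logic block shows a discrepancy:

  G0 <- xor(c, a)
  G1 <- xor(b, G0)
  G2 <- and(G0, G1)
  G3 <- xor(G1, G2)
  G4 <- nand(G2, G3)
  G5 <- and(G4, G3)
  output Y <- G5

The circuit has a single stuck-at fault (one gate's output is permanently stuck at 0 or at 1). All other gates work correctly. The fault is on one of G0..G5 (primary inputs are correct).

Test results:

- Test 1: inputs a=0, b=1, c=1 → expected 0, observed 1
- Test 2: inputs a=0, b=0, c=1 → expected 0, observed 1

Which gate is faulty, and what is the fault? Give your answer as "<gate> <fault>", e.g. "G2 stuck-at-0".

Fault-free values for test 1 (a=0, b=1, c=1): G0=1, G1=0, G2=0, G3=0, G4=1, G5=0, giving Y=0. Observed 1.
Test 1: faults giving observed 1 are {G0 stuck-at-0, G3 stuck-at-1, G5 stuck-at-1}.
Test 2 (a=0, b=0, c=1): fault-free G0=1, G1=1, G2=1, G3=0, G4=1, G5=0 → 0; observed 1. Eliminates G0 stuck-at-0, G3 stuck-at-1.
Only G5 stuck-at-1 is consistent with every test.

G5 stuck-at-1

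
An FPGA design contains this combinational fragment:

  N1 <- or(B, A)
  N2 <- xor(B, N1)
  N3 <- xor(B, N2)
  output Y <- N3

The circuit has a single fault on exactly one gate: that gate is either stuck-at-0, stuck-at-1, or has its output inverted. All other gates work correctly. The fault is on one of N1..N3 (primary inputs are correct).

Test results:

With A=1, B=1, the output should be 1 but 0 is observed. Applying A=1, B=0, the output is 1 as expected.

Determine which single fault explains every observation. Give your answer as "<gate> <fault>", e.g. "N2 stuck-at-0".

Fault-free values for test 1 (A=1, B=1): N1=1, N2=0, N3=1, giving Y=1. Observed 0.
Test 1: faults giving observed 0 are {N1 stuck-at-0, N1 inverted output, N2 stuck-at-1, N2 inverted output, N3 stuck-at-0, N3 inverted output}.
Test 2 (A=1, B=0): fault-free N1=1, N2=1, N3=1 → 1; observed 1. Eliminates N1 stuck-at-0, N1 inverted output, N2 inverted output, N3 stuck-at-0, N3 inverted output.
Only N2 stuck-at-1 is consistent with every test.

N2 stuck-at-1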